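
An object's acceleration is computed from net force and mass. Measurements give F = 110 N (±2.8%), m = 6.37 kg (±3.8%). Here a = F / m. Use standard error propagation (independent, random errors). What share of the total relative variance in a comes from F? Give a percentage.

(δa/a)² = (1·δF/F)² + (-1·δm/m)²
  F term: (1×0.0280)² = 0.000784
  m term: (-1×0.0380)² = 0.00144
Total = 0.00223. Share from F = 0.000784/0.00223 = 0.352.

35.2%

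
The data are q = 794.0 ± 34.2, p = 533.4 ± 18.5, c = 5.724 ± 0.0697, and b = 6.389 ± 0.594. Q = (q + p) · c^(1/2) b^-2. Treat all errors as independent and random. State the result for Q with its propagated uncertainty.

Let u = q + p = 1327. δu = √(δq² + δp²) = √(1170 + 342) = 38.9, so δu/u = 0.0293.
Q is then a monomial in u, c, b:
δQ/Q = √((δu/u)² + (½·δc/c)² + (-2·δb/b)²) = √(0.000858 + 3.71e-05 + 0.0346) = 0.188
Q = 77.80, so δQ = 0.188 × 77.80 = 14.7.

77.80 ± 14.7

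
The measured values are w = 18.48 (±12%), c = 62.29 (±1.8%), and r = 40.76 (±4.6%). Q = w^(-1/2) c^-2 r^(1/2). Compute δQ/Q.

Each factor contributes (exponent × relative error)² to (δQ/Q)²:
  (−½·δw/w)² = (-0.5×0.120)² = 0.00360;  (-2·δc/c)² = (-2×0.0180)² = 0.00130;  (½·δr/r)² = (0.5×0.0460)² = 0.000529
δQ/Q = √(0.00543) = 0.0737

0.0737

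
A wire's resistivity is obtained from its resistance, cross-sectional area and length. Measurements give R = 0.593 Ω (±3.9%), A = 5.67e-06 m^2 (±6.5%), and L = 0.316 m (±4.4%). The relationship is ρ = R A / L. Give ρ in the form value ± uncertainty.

(1.06 ± 0.0933) × 10^-5 Ω·m

ρ is a product of powers, so relative uncertainties combine in quadrature:
  (1·δR/R)² = (1×0.0390)² = 0.00152;  (1·δA/A)² = (1×0.0650)² = 0.00423;  (-1·δL/L)² = (-1×0.0440)² = 0.00194
δρ/ρ = √(0.00768) = 0.0876
ρ = 1.06e-05 Ω·m, so δρ = 0.0876 × 1.06e-05 = 9.33e-07 Ω·m.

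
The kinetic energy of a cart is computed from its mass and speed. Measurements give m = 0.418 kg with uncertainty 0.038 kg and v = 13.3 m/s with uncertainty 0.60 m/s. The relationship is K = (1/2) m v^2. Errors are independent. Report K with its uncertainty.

Since K is a product/quotient, work with relative uncertainties:
  (1·δm/m)² = (1×0.0909)² = 0.00826;  (2·δv/v)² = (2×0.0451)² = 0.00814
δK/K = √(0.0164) = 0.128
K = 37.0 J, so δK = 0.128 × 37.0 = 4.74 J.

37.0 ± 4.74 J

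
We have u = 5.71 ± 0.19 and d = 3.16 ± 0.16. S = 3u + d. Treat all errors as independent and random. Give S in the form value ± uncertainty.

20.3 ± 0.592

Absolute uncertainties add in quadrature for a linear combination:
  (3·δu)² = 0.325;  (δd)² = 0.0256
δS = √(0.351) = 0.592
S = 20.3.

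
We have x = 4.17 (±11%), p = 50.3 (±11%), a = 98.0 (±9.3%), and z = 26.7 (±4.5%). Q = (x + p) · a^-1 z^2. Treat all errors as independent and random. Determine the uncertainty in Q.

Let u = x + p = 54.5. δu = √(δx² + δp²) = √(0.210 + 30.6) = 5.55, so δu/u = 0.102.
Q is then a monomial in u, a, z:
δQ/Q = √((δu/u)² + (-1·δa/a)² + (2·δz/z)²) = √(0.0104 + 0.00865 + 0.00810) = 0.165
Q = 396, so δQ = 0.165 × 396 = 65.3.

65.3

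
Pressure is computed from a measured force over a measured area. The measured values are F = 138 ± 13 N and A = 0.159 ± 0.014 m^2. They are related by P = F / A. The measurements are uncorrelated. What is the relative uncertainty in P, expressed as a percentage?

12.9%

Relative error in a monomial: (δP/P)² = Σ (nᵢ · δxᵢ/xᵢ)².
  (1·δF/F)² = (1×0.0942)² = 0.00887;  (-1·δA/A)² = (-1×0.0881)² = 0.00775
δP/P = √(0.0166) = 0.129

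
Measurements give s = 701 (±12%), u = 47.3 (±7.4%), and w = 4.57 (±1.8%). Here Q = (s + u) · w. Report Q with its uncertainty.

Let h = s + u = 748. δh = √(δs² + δu²) = √(7080 + 12.3) = 84.2, so δh/h = 0.113.
Q is then a monomial in h, w:
δQ/Q = √((δh/h)² + (1·δw/w)²) = √(0.0127 + 0.000324) = 0.114
Q = 3420, so δQ = 0.114 × 3420 = 390.

3420 ± 390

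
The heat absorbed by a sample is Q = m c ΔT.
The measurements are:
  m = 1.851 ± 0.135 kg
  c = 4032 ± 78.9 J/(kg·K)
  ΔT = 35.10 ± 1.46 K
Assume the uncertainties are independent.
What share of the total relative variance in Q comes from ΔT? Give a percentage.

(δQ/Q)² = (1·δm/m)² + (1·δc/c)² + (1·δΔT/ΔT)²
  m term: (1×0.0729)² = 0.00532
  c term: (1×0.0196)² = 0.000383
  ΔT term: (1×0.0416)² = 0.00173
Total = 0.00743. Share from ΔT = 0.00173/0.00743 = 0.233.

23.3%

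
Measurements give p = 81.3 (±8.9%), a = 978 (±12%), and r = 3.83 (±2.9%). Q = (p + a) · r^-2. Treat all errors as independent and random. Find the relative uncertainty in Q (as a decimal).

Let u = p + a = 1060. δu = √(δp² + δa²) = √(52.4 + 13800) = 118, so δu/u = 0.111.
Q is then a monomial in u, r:
δQ/Q = √((δu/u)² + (-2·δr/r)²) = √(0.0123 + 0.00336) = 0.125

0.125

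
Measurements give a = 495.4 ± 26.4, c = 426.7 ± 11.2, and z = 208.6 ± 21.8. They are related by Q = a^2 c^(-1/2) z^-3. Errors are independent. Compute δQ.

0.000434

Products/powers → add relative errors in quadrature, weighted by exponent:
  (2·δa/a)² = (2×0.0533)² = 0.0114;  (−½·δc/c)² = (-0.5×0.0262)² = 0.000172;  (-3·δz/z)² = (-3×0.105)² = 0.0983
δQ/Q = √(0.110) = 0.331
Q = 0.001309, so δQ = 0.331 × 0.001309 = 0.000434.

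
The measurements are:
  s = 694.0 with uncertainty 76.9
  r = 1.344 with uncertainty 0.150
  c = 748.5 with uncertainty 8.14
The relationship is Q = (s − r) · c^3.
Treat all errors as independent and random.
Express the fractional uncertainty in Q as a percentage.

11.6%

Let u = s − r = 692.7. δu = √(δs² + δr²) = √(5910 + 0.0225) = 76.9, so δu/u = 0.111.
Q is then a monomial in u, c:
δQ/Q = √((δu/u)² + (3·δc/c)²) = √(0.0123 + 0.00106) = 0.116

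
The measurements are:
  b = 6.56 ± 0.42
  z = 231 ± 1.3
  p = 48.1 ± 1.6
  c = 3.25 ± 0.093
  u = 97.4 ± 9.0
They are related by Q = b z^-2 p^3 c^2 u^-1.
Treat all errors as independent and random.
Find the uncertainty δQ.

Q is a product of powers, so relative uncertainties combine in quadrature:
  (1·δb/b)² = (1×0.0640)² = 0.00410;  (-2·δz/z)² = (-2×0.00563)² = 0.000127;  (3·δp/p)² = (3×0.0333)² = 0.00996;  (2·δc/c)² = (2×0.0286)² = 0.00328;  (-1·δu/u)² = (-1×0.0924)² = 0.00854
δQ/Q = √(0.0260) = 0.161
Q = 1.48, so δQ = 0.161 × 1.48 = 0.239.

0.239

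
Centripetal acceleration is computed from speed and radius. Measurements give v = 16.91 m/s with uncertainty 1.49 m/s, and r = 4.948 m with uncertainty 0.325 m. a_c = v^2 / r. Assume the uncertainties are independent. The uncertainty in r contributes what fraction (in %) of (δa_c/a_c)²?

(δa_c/a_c)² = (2·δv/v)² + (-1·δr/r)²
  v term: (2×0.0881)² = 0.0311
  r term: (-1×0.0657)² = 0.00431
Total = 0.0354. Share from r = 0.00431/0.0354 = 0.122.

12.2%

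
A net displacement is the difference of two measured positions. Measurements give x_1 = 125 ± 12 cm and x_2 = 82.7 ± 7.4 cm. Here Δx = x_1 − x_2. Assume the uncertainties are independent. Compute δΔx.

14.1 cm

Absolute uncertainties add in quadrature for a linear combination:
  (δx_1)² = 144;  (δx_2)² = 54.8
δΔx = √(199) = 14.1 cm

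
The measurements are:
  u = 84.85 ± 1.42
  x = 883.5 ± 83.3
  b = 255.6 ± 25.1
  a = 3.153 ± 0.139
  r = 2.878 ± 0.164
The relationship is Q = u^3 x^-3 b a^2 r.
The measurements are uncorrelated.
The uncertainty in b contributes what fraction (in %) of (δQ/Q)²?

(δQ/Q)² = (3·δu/u)² + (-3·δx/x)² + (1·δb/b)² + (2·δa/a)² + (1·δr/r)²
  u term: (3×0.0167)² = 0.00252
  x term: (-3×0.0943)² = 0.0800
  b term: (1×0.0982)² = 0.00964
  a term: (2×0.0441)² = 0.00777
  r term: (1×0.0570)² = 0.00325
Total = 0.103. Share from b = 0.00964/0.103 = 0.0935.

9.35%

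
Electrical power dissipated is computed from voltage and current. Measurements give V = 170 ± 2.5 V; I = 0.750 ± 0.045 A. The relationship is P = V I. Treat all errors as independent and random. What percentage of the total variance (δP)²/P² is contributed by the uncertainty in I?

(δP/P)² = (1·δV/V)² + (1·δI/I)²
  V term: (1×0.0147)² = 0.000216
  I term: (1×0.0600)² = 0.00360
Total = 0.00382. Share from I = 0.00360/0.00382 = 0.943.

94.3%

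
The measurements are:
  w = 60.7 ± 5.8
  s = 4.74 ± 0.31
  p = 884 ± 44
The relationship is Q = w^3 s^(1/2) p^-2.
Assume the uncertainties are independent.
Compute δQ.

Products/powers → add relative errors in quadrature, weighted by exponent:
  (3·δw/w)² = (3×0.0956)² = 0.0822;  (½·δs/s)² = (0.5×0.0654)² = 0.00107;  (-2·δp/p)² = (-2×0.0498)² = 0.00991
δQ/Q = √(0.0932) = 0.305
Q = 0.623, so δQ = 0.305 × 0.623 = 0.190.

0.190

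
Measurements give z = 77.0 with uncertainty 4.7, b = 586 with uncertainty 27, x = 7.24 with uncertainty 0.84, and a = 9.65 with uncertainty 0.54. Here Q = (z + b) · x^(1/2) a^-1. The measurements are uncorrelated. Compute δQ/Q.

0.0906

Let u = z + b = 663. δu = √(δz² + δb²) = √(22.1 + 729) = 27.4, so δu/u = 0.0413.
Q is then a monomial in u, x, a:
δQ/Q = √((δu/u)² + (½·δx/x)² + (-1·δa/a)²) = √(0.00171 + 0.00337 + 0.00313) = 0.0906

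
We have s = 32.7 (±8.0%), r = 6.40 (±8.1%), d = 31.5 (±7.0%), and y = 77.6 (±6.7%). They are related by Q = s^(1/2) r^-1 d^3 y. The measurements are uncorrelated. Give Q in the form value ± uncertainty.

For a monomial Q ∝ s^(1/2), r^-1, d^3, y, fractional errors add in quadrature:
  (½·δs/s)² = (0.5×0.0800)² = 0.00160;  (-1·δr/r)² = (-1×0.0810)² = 0.00656;  (3·δd/d)² = (3×0.0700)² = 0.0441;  (1·δy/y)² = (1×0.0670)² = 0.00449
δQ/Q = √(0.0568) = 0.238
Q = 2.17e+06, so δQ = 0.238 × 2.17e+06 = 5.16e+05.

(2.17 ± 0.516) × 10^6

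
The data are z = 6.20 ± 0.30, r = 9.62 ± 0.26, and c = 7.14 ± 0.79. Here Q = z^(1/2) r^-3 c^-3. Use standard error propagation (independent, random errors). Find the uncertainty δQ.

For a monomial Q ∝ z^(1/2), r^-3, c^-3, fractional errors add in quadrature:
  (½·δz/z)² = (0.5×0.0484)² = 0.000585;  (-3·δr/r)² = (-3×0.0270)² = 0.00657;  (-3·δc/c)² = (-3×0.111)² = 0.110
δQ/Q = √(0.117) = 0.343
Q = 7.68e-06, so δQ = 0.343 × 7.68e-06 = 2.63e-06.

2.63e-06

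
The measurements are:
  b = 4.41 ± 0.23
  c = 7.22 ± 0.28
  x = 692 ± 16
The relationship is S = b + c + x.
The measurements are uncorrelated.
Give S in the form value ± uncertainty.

Sums and differences: (δS)² = Σ (cᵢ δxᵢ)².
  (δb)² = 0.0529;  (δc)² = 0.0784;  (δx)² = 256
δS = √(256) = 16.0
S = 704.

704 ± 16.0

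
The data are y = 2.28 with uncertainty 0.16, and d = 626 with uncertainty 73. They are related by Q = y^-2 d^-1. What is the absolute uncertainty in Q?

5.61e-05

Each factor contributes (exponent × relative error)² to (δQ/Q)²:
  (-2·δy/y)² = (-2×0.0702)² = 0.0197;  (-1·δd/d)² = (-1×0.117)² = 0.0136
δQ/Q = √(0.0333) = 0.182
Q = 0.000307, so δQ = 0.182 × 0.000307 = 5.61e-05.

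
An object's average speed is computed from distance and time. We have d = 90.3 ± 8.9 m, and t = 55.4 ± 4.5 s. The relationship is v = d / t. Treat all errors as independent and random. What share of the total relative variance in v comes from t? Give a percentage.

40.4%

(δv/v)² = (1·δd/d)² + (-1·δt/t)²
  d term: (1×0.0986)² = 0.00971
  t term: (-1×0.0812)² = 0.00660
Total = 0.0163. Share from t = 0.00660/0.0163 = 0.404.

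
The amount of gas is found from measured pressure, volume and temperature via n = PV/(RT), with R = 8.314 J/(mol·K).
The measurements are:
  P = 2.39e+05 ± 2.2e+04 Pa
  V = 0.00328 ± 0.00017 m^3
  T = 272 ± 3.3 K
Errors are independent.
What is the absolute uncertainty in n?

Each factor contributes (exponent × relative error)² to (δn/n)²:
  (1·δP/P)² = (1×0.0921)² = 0.00847;  (1·δV/V)² = (1×0.0518)² = 0.00269;  (-1·δT/T)² = (-1×0.0121)² = 0.000147
δn/n = √(0.0113) = 0.106
n = 0.347 mol, so δn = 0.106 × 0.347 = 0.0369 mol.

0.0369 mol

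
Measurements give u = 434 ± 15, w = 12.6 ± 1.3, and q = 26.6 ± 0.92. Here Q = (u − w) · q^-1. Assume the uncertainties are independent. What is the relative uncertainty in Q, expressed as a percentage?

4.97%

Let h = u − w = 421. δh = √(δu² + δw²) = √(225 + 1.69) = 15.1, so δh/h = 0.0357.
Q is then a monomial in h, q:
δQ/Q = √((δh/h)² + (-1·δq/q)²) = √(0.00128 + 0.00120) = 0.0497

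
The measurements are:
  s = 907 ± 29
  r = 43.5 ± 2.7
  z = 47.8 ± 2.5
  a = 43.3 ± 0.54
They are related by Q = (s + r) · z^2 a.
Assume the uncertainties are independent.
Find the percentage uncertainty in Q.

Let u = s + r = 950. δu = √(δs² + δr²) = √(841 + 7.29) = 29.1, so δu/u = 0.0306.
Q is then a monomial in u, z, a:
δQ/Q = √((δu/u)² + (2·δz/z)² + (1·δa/a)²) = √(0.000939 + 0.0109 + 0.000156) = 0.110

11.0%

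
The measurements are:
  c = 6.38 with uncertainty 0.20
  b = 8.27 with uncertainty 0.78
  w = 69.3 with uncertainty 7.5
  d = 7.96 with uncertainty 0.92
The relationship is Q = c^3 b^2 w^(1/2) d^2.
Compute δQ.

Products/powers → add relative errors in quadrature, weighted by exponent:
  (3·δc/c)² = (3×0.0313)² = 0.00884;  (2·δb/b)² = (2×0.0943)² = 0.0356;  (½·δw/w)² = (0.5×0.108)² = 0.00293;  (2·δd/d)² = (2×0.116)² = 0.0534
δQ/Q = √(0.101) = 0.317
Q = 9.37e+06, so δQ = 0.317 × 9.37e+06 = 2.97e+06.

2.97e+06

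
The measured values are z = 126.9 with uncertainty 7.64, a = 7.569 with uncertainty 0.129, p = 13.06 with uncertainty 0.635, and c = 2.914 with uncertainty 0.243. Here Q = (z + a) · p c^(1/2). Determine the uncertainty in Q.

257

Let u = z + a = 134.5. δu = √(δz² + δa²) = √(58.4 + 0.0166) = 7.64, so δu/u = 0.0568.
Q is then a monomial in u, p, c:
δQ/Q = √((δu/u)² + (1·δp/p)² + (½·δc/c)²) = √(0.00323 + 0.00236 + 0.00174) = 0.0856
Q = 2998, so δQ = 0.0856 × 2998 = 257.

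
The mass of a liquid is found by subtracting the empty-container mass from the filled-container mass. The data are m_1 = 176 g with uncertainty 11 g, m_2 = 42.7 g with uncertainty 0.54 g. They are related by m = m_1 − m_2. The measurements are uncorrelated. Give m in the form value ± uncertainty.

133 ± 11.0 g

m is a linear combination, so absolute uncertainties add in quadrature:
  (δm_1)² = 121;  (δm_2)² = 0.292
δm = √(121) = 11.0 g
m = 133 g.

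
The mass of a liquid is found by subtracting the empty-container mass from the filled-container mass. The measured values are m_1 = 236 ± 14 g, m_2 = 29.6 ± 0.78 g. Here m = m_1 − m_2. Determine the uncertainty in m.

Sums and differences: (δm)² = Σ (cᵢ δxᵢ)².
  (δm_1)² = 196;  (δm_2)² = 0.608
δm = √(197) = 14.0 g

14.0 g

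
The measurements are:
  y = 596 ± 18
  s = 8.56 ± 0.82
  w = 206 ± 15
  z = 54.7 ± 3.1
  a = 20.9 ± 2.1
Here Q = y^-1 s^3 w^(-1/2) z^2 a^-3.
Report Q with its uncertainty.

0.0240 ± 0.0104

For a monomial Q ∝ y^-1, s^3, w^(-1/2), z^2, a^-3, fractional errors add in quadrature:
  (-1·δy/y)² = (-1×0.0302)² = 0.000912;  (3·δs/s)² = (3×0.0958)² = 0.0826;  (−½·δw/w)² = (-0.5×0.0728)² = 0.00133;  (2·δz/z)² = (2×0.0567)² = 0.0128;  (-3·δa/a)² = (-3×0.100)² = 0.0909
δQ/Q = √(0.189) = 0.434
Q = 0.0240, so δQ = 0.434 × 0.0240 = 0.0104.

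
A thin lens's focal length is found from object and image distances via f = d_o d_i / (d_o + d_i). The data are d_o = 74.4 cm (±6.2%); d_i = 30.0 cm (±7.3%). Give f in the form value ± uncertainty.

∂f/∂d_o = (d_i/(d_o+d_i))² = 0.0826;  ∂f/∂d_i = (d_o/(d_o+d_i))² = 0.508
δf = √((∂f/∂d_o · δd_o)² + (∂f/∂d_i · δd_i)²) = √(0.145 + 1.24) = 1.18 cm
f = 21.4 cm.

21.4 ± 1.18 cm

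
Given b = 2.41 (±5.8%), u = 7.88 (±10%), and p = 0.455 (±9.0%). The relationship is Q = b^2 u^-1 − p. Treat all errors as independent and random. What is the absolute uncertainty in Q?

Let w = b^2·u^-1 = 0.737. δw/w = √((2·δb/b)² + (-1·δu/u)²) = √(0.0135 + 0.0100) = 0.153, so δw = 0.113.
Q = w − p: δQ = √(δw² + δp²) = √(0.0127 + 0.00168) = 0.120

0.120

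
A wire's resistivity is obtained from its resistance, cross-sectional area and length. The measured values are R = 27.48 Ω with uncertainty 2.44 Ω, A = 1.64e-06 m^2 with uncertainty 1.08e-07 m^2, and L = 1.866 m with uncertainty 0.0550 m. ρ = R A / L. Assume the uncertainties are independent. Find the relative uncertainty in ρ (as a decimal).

0.114

ρ is a product of powers, so relative uncertainties combine in quadrature:
  (1·δR/R)² = (1×0.0888)² = 0.00788;  (1·δA/A)² = (1×0.0659)² = 0.00434;  (-1·δL/L)² = (-1×0.0295)² = 0.000869
δρ/ρ = √(0.0131) = 0.114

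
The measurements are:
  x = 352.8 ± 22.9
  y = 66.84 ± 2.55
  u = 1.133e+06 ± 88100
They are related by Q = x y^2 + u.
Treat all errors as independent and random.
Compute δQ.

1.81e+05

Let p = x·y^2 = 1.576e+06. δp/p = √((1·δx/x)² + (2·δy/y)²) = √(0.00421 + 0.00582) = 0.100, so δp = 1.58e+05.
Q = p + u: δQ = √(δp² + δu²) = √(2.49e+10 + 7.76e+09) = 1.81e+05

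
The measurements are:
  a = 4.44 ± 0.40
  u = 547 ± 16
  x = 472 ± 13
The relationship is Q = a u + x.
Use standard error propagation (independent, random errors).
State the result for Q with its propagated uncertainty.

Let p = a·u = 2430. δp/p = √((1·δa/a)² + (1·δu/u)²) = √(0.00812 + 0.000856) = 0.0947, so δp = 230.
Q = p + x: δQ = √(δp² + δx²) = √(52900 + 169) = 230
Q = 2900.

2900 ± 230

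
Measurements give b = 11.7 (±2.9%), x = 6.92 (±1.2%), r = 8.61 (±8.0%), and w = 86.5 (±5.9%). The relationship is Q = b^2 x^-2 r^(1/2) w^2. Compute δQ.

8760

Products/powers → add relative errors in quadrature, weighted by exponent:
  (2·δb/b)² = (2×0.0290)² = 0.00336;  (-2·δx/x)² = (-2×0.0120)² = 0.000576;  (½·δr/r)² = (0.5×0.0800)² = 0.00160;  (2·δw/w)² = (2×0.0590)² = 0.0139
δQ/Q = √(0.0195) = 0.140
Q = 62800, so δQ = 0.140 × 62800 = 8760.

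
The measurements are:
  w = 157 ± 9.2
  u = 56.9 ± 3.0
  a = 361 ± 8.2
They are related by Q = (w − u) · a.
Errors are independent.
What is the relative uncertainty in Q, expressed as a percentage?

9.93%

Let h = w − u = 100. δh = √(δw² + δu²) = √(84.6 + 9.00) = 9.68, so δh/h = 0.0967.
Q is then a monomial in h, a:
δQ/Q = √((δh/h)² + (1·δa/a)²) = √(0.00935 + 0.000516) = 0.0993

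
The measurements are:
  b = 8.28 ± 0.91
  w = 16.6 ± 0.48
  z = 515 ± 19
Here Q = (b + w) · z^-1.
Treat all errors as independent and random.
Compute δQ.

Let u = b + w = 24.9. δu = √(δb² + δw²) = √(0.828 + 0.230) = 1.03, so δu/u = 0.0414.
Q is then a monomial in u, z:
δQ/Q = √((δu/u)² + (-1·δz/z)²) = √(0.00171 + 0.00136) = 0.0554
Q = 0.0483, so δQ = 0.0554 × 0.0483 = 0.00268.

0.00268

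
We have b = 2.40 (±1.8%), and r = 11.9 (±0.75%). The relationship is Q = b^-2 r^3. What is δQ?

12.4

Since Q is a product/quotient, work with relative uncertainties:
  (-2·δb/b)² = (-2×0.0180)² = 0.00130;  (3·δr/r)² = (3×0.00750)² = 0.000506
δQ/Q = √(0.00180) = 0.0425
Q = 293, so δQ = 0.0425 × 293 = 12.4.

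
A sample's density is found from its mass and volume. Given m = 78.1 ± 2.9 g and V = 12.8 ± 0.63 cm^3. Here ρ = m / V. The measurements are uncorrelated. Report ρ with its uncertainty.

6.10 ± 0.376 g/cm^3

Each factor contributes (exponent × relative error)² to (δρ/ρ)²:
  (1·δm/m)² = (1×0.0371)² = 0.00138;  (-1·δV/V)² = (-1×0.0492)² = 0.00242
δρ/ρ = √(0.00380) = 0.0617
ρ = 6.10 g/cm^3, so δρ = 0.0617 × 6.10 = 0.376 g/cm^3.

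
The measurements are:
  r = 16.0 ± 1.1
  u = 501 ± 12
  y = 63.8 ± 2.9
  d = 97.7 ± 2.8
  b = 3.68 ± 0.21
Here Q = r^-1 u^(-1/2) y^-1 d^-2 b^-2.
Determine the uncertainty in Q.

5.16e-11

Each factor contributes (exponent × relative error)² to (δQ/Q)²:
  (-1·δr/r)² = (-1×0.0688)² = 0.00473;  (−½·δu/u)² = (-0.5×0.0240)² = 0.000143;  (-1·δy/y)² = (-1×0.0455)² = 0.00207;  (-2·δd/d)² = (-2×0.0287)² = 0.00329;  (-2·δb/b)² = (-2×0.0571)² = 0.0130
δQ/Q = √(0.0232) = 0.152
Q = 3.39e-10, so δQ = 0.152 × 3.39e-10 = 5.16e-11.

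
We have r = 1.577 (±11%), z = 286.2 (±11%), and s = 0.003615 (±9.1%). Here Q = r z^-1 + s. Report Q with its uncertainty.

Let p = r·z^-1 = 0.005510. δp/p = √((1·δr/r)² + (-1·δz/z)²) = √(0.0121 + 0.0121) = 0.156, so δp = 0.000857.
Q = p + s: δQ = √(δp² + δs²) = √(7.35e-07 + 1.08e-07) = 0.000918
Q = 0.009125.

0.009125 ± 0.000918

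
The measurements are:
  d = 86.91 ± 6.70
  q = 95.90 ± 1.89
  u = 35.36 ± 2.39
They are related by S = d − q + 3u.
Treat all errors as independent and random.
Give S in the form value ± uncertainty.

97.09 ± 9.99

Each term contributes (cᵢ δxᵢ)² to (δS)²:
  (δd)² = 44.9;  (δq)² = 3.57;  (3·δu)² = 51.4
δS = √(99.9) = 9.99
S = 97.09.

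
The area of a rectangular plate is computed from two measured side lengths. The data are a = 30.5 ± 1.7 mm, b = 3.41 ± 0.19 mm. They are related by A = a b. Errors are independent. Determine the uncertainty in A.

8.20 mm^2

For a monomial A ∝ a, b, fractional errors add in quadrature:
  (1·δa/a)² = (1×0.0557)² = 0.00311;  (1·δb/b)² = (1×0.0557)² = 0.00310
δA/A = √(0.00621) = 0.0788
A = 104 mm^2, so δA = 0.0788 × 104 = 8.20 mm^2.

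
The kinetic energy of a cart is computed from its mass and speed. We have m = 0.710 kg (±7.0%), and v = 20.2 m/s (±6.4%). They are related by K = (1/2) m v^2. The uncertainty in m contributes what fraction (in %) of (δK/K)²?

(δK/K)² = (1·δm/m)² + (2·δv/v)²
  m term: (1×0.0700)² = 0.00490
  v term: (2×0.0640)² = 0.0164
Total = 0.0213. Share from m = 0.00490/0.0213 = 0.230.

23.0%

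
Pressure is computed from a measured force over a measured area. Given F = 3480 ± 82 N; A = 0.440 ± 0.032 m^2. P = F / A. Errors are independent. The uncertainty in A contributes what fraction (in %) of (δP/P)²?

(δP/P)² = (1·δF/F)² + (-1·δA/A)²
  F term: (1×0.0236)² = 0.000555
  A term: (-1×0.0727)² = 0.00529
Total = 0.00584. Share from A = 0.00529/0.00584 = 0.905.

90.5%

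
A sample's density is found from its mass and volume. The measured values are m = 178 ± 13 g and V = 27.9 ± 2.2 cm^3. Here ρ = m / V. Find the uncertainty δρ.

Products/powers → add relative errors in quadrature, weighted by exponent:
  (1·δm/m)² = (1×0.0730)² = 0.00533;  (-1·δV/V)² = (-1×0.0789)² = 0.00622
δρ/ρ = √(0.0116) = 0.107
ρ = 6.38 g/cm^3, so δρ = 0.107 × 6.38 = 0.686 g/cm^3.

0.686 g/cm^3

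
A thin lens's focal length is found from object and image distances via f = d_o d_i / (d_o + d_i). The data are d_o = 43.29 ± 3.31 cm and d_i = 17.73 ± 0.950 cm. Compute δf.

∂f/∂d_o = (d_i/(d_o+d_i))² = 0.0844;  ∂f/∂d_i = (d_o/(d_o+d_i))² = 0.503
δf = √((∂f/∂d_o · δd_o)² + (∂f/∂d_i · δd_i)²) = √(0.0781 + 0.229) = 0.554 cm

0.554 cm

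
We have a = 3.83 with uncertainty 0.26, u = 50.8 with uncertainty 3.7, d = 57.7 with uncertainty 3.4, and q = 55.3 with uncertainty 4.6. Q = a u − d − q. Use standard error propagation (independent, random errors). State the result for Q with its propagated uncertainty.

81.6 ± 20.2

Let p = a·u = 195. δp/p = √((1·δa/a)² + (1·δu/u)²) = √(0.00461 + 0.00530) = 0.0996, so δp = 19.4.
Q = p − d − q: δQ = √(δp² + δd² + δq²) = √(375 + 11.6 + 21.2) = 20.2
Q = 81.6.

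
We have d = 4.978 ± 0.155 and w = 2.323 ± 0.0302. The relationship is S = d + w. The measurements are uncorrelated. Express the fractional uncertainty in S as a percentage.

Each term contributes (cᵢ δxᵢ)² to (δS)²:
  (δd)² = 0.0240;  (δw)² = 0.000912
δS = √(0.0249) = 0.158
S = 7.301, so δS/S = 0.158/7.301 = 0.0216.

2.16%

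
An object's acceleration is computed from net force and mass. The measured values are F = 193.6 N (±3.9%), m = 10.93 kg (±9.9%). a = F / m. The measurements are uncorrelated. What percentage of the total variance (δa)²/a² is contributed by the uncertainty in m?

86.6%

(δa/a)² = (1·δF/F)² + (-1·δm/m)²
  F term: (1×0.0390)² = 0.00152
  m term: (-1×0.0990)² = 0.00980
Total = 0.0113. Share from m = 0.00980/0.0113 = 0.866.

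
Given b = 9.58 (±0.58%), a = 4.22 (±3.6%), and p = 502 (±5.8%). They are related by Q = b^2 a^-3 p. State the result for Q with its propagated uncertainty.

Relative error in a monomial: (δQ/Q)² = Σ (nᵢ · δxᵢ/xᵢ)².
  (2·δb/b)² = (2×0.00580)² = 0.000135;  (-3·δa/a)² = (-3×0.0360)² = 0.0117;  (1·δp/p)² = (1×0.0580)² = 0.00336
δQ/Q = √(0.0152) = 0.123
Q = 613, so δQ = 0.123 × 613 = 75.5.

613 ± 75.5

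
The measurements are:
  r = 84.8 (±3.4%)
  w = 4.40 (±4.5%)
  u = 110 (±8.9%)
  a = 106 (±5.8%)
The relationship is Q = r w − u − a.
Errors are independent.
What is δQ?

Let p = r·w = 373. δp/p = √((1·δr/r)² + (1·δw/w)²) = √(0.00116 + 0.00202) = 0.0564, so δp = 21.0.
Q = p − u − a: δQ = √(δp² + δu² + δa²) = √(443 + 95.8 + 37.8) = 24.0

24.0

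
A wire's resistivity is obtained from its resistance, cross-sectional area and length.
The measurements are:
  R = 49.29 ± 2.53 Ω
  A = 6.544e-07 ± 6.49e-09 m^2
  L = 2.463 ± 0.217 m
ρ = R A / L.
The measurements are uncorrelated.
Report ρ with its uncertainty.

(1.310 ± 0.134) × 10^-5 Ω·m

Relative error in a monomial: (δρ/ρ)² = Σ (nᵢ · δxᵢ/xᵢ)².
  (1·δR/R)² = (1×0.0513)² = 0.00263;  (1·δA/A)² = (1×0.00992)² = 9.84e-05;  (-1·δL/L)² = (-1×0.0881)² = 0.00776
δρ/ρ = √(0.0105) = 0.102
ρ = 1.31e-05 Ω·m, so δρ = 0.102 × 1.31e-05 = 1.34e-06 Ω·m.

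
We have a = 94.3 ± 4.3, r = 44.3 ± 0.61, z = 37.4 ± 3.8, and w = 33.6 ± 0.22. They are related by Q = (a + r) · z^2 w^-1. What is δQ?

1190

Let u = a + r = 139. δu = √(δa² + δr²) = √(18.5 + 0.372) = 4.34, so δu/u = 0.0313.
Q is then a monomial in u, z, w:
δQ/Q = √((δu/u)² + (2·δz/z)² + (-1·δw/w)²) = √(0.000982 + 0.0413 + 4.29e-05) = 0.206
Q = 5770, so δQ = 0.206 × 5770 = 1190.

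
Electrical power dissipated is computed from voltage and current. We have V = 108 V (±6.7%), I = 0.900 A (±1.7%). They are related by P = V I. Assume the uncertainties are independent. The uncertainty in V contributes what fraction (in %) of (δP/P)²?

(δP/P)² = (1·δV/V)² + (1·δI/I)²
  V term: (1×0.0670)² = 0.00449
  I term: (1×0.0170)² = 0.000289
Total = 0.00478. Share from V = 0.00449/0.00478 = 0.940.

94.0%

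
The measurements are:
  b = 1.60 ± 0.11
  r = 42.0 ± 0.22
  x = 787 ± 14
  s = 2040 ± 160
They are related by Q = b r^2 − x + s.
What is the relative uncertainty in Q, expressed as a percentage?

6.22%

Let p = b·r^2 = 2820. δp/p = √((1·δb/b)² + (2·δr/r)²) = √(0.00473 + 0.000110) = 0.0695, so δp = 196.
Q = p − x + s: δQ = √(δp² + δx² + δs²) = √(38500 + 196 + 25600) = 254
Q = 4080, so δQ/Q = 254/4080 = 0.0622.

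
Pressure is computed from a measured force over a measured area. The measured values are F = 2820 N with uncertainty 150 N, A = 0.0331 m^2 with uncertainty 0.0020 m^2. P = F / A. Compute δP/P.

0.0805

For a monomial P ∝ F, A^-1, fractional errors add in quadrature:
  (1·δF/F)² = (1×0.0532)² = 0.00283;  (-1·δA/A)² = (-1×0.0604)² = 0.00365
δP/P = √(0.00648) = 0.0805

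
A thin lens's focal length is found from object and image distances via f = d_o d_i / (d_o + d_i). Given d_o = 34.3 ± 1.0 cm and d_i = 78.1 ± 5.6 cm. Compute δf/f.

∂f/∂d_o = (d_i/(d_o+d_i))² = 0.483;  ∂f/∂d_i = (d_o/(d_o+d_i))² = 0.0931
δf = √((∂f/∂d_o · δd_o)² + (∂f/∂d_i · δd_i)²) = √(0.233 + 0.272) = 0.711 cm
f = 23.8 cm, so δf/f = 0.711/23.8 = 0.0298.

0.0298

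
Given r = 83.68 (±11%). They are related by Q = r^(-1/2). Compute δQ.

Q ∝ r^(-1/2), so δQ/Q = |−½| · δr/r = 0.5 × 0.110 = 0.0550.
Q = 0.1093, so δQ = 0.0550 × 0.1093 = 0.00601.

0.00601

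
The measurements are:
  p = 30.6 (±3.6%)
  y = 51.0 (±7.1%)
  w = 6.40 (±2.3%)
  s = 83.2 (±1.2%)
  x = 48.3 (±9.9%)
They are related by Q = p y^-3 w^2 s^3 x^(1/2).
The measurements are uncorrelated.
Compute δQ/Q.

Each factor contributes (exponent × relative error)² to (δQ/Q)²:
  (1·δp/p)² = (1×0.0360)² = 0.00130;  (-3·δy/y)² = (-3×0.0710)² = 0.0454;  (2·δw/w)² = (2×0.0230)² = 0.00212;  (3·δs/s)² = (3×0.0120)² = 0.00130;  (½·δx/x)² = (0.5×0.0990)² = 0.00245
δQ/Q = √(0.0525) = 0.229

0.229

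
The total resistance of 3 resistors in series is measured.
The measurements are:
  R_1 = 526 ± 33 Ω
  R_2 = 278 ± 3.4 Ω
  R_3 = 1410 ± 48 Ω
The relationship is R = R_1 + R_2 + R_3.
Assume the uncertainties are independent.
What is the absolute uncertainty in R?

58.3 Ω

Absolute uncertainties add in quadrature for a linear combination:
  (δR_1)² = 1090;  (δR_2)² = 11.6;  (δR_3)² = 2300
δR = √(3400) = 58.3 Ω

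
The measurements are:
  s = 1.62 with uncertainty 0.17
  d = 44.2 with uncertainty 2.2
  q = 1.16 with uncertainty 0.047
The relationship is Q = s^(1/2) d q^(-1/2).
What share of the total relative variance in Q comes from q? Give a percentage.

7.28%

(δQ/Q)² = (½·δs/s)² + (1·δd/d)² + (−½·δq/q)²
  s term: (0.5×0.105)² = 0.00275
  d term: (1×0.0498)² = 0.00248
  q term: (-0.5×0.0405)² = 0.000410
Total = 0.00564. Share from q = 0.000410/0.00564 = 0.0728.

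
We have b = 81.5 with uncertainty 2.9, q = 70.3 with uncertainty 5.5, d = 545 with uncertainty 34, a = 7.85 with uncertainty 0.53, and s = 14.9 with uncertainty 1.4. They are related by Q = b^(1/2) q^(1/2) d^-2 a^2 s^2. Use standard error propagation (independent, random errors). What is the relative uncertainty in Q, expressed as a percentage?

Relative error in a monomial: (δQ/Q)² = Σ (nᵢ · δxᵢ/xᵢ)².
  (½·δb/b)² = (0.5×0.0356)² = 0.000317;  (½·δq/q)² = (0.5×0.0782)² = 0.00153;  (-2·δd/d)² = (-2×0.0624)² = 0.0156;  (2·δa/a)² = (2×0.0675)² = 0.0182;  (2·δs/s)² = (2×0.0940)² = 0.0353
δQ/Q = √(0.0710) = 0.266

26.6%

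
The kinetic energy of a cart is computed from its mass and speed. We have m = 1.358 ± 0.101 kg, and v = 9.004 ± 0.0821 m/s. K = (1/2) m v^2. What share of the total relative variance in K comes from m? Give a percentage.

(δK/K)² = (1·δm/m)² + (2·δv/v)²
  m term: (1×0.0744)² = 0.00553
  v term: (2×0.00912)² = 0.000333
Total = 0.00586. Share from m = 0.00553/0.00586 = 0.943.

94.3%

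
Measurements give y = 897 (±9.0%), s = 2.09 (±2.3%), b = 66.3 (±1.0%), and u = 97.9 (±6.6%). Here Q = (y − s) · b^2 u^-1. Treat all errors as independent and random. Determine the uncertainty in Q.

Let w = y − s = 895. δw = √(δy² + δs²) = √(6520 + 0.00231) = 80.7, so δw/w = 0.0902.
Q is then a monomial in w, b, u:
δQ/Q = √((δw/w)² + (2·δb/b)² + (-1·δu/u)²) = √(0.00814 + 0.000400 + 0.00436) = 0.114
Q = 40200, so δQ = 0.114 × 40200 = 4560.

4560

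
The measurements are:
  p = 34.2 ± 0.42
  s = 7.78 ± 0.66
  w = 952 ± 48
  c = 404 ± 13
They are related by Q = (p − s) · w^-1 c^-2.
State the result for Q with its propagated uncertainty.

Let u = p − s = 26.4. δu = √(δp² + δs²) = √(0.176 + 0.436) = 0.782, so δu/u = 0.0296.
Q is then a monomial in u, w, c:
δQ/Q = √((δu/u)² + (-1·δw/w)² + (-2·δc/c)²) = √(0.000877 + 0.00254 + 0.00414) = 0.0870
Q = 1.7e-07, so δQ = 0.0870 × 1.7e-07 = 1.48e-08.

(1.70 ± 0.148) × 10^-7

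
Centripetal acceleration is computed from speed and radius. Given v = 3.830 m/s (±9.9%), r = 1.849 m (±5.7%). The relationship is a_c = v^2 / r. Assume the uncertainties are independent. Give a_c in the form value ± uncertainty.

Products/powers → add relative errors in quadrature, weighted by exponent:
  (2·δv/v)² = (2×0.0990)² = 0.0392;  (-1·δr/r)² = (-1×0.0570)² = 0.00325
δa_c/a_c = √(0.0425) = 0.206
a_c = 7.933 m/s^2, so δa_c = 0.206 × 7.933 = 1.63 m/s^2.

7.933 ± 1.63 m/s^2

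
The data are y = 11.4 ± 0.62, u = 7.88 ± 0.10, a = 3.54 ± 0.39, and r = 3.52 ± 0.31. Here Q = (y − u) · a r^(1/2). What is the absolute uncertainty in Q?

5.01

Let w = y − u = 3.52. δw = √(δy² + δu²) = √(0.384 + 0.0100) = 0.628, so δw/w = 0.178.
Q is then a monomial in w, a, r:
δQ/Q = √((δw/w)² + (1·δa/a)² + (½·δr/r)²) = √(0.0318 + 0.0121 + 0.00194) = 0.214
Q = 23.4, so δQ = 0.214 × 23.4 = 5.01.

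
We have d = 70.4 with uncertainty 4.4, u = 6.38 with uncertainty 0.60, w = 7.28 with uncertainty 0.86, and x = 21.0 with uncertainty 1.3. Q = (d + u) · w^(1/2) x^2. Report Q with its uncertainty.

91400 ± 13600

Let h = d + u = 76.8. δh = √(δd² + δu²) = √(19.4 + 0.360) = 4.44, so δh/h = 0.0578.
Q is then a monomial in h, w, x:
δQ/Q = √((δh/h)² + (½·δw/w)² + (2·δx/x)²) = √(0.00335 + 0.00349 + 0.0153) = 0.149
Q = 91400, so δQ = 0.149 × 91400 = 13600.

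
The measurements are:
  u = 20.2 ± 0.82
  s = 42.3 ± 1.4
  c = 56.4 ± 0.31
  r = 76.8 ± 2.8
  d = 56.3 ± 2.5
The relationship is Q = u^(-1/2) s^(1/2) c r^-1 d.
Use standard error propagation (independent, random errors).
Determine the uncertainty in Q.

3.79

Relative error in a monomial: (δQ/Q)² = Σ (nᵢ · δxᵢ/xᵢ)².
  (−½·δu/u)² = (-0.5×0.0406)² = 0.000412;  (½·δs/s)² = (0.5×0.0331)² = 0.000274;  (1·δc/c)² = (1×0.00550)² = 3.02e-05;  (-1·δr/r)² = (-1×0.0365)² = 0.00133;  (1·δd/d)² = (1×0.0444)² = 0.00197
δQ/Q = √(0.00402) = 0.0634
Q = 59.8, so δQ = 0.0634 × 59.8 = 3.79.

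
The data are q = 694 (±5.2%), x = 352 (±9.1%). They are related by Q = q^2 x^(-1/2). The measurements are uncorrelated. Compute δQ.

Products/powers → add relative errors in quadrature, weighted by exponent:
  (2·δq/q)² = (2×0.0520)² = 0.0108;  (−½·δx/x)² = (-0.5×0.0910)² = 0.00207
δQ/Q = √(0.0129) = 0.114
Q = 25700, so δQ = 0.114 × 25700 = 2910.

2910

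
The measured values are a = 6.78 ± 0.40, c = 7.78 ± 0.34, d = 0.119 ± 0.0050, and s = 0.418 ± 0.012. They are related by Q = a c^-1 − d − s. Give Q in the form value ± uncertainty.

0.334 ± 0.0653

Let p = a·c^-1 = 0.871. δp/p = √((1·δa/a)² + (-1·δc/c)²) = √(0.00348 + 0.00191) = 0.0734, so δp = 0.0640.
Q = p − d − s: δQ = √(δp² + δd² + δs²) = √(0.00409 + 2.5e-05 + 0.000144) = 0.0653
Q = 0.334.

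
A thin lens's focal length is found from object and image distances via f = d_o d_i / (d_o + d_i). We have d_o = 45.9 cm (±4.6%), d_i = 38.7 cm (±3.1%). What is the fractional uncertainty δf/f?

∂f/∂d_o = (d_i/(d_o+d_i))² = 0.209;  ∂f/∂d_i = (d_o/(d_o+d_i))² = 0.294
δf = √((∂f/∂d_o · δd_o)² + (∂f/∂d_i · δd_i)²) = √(0.195 + 0.125) = 0.566 cm
f = 21.0 cm, so δf/f = 0.566/21.0 = 0.0269.

0.0269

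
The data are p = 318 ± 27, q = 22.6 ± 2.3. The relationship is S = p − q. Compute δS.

27.1

S is a linear combination, so absolute uncertainties add in quadrature:
  (δp)² = 729;  (δq)² = 5.29
δS = √(734) = 27.1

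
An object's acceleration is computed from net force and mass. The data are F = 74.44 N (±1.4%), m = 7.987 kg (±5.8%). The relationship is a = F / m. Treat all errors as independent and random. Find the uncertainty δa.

For a monomial a ∝ F, m^-1, fractional errors add in quadrature:
  (1·δF/F)² = (1×0.0140)² = 0.000196;  (-1·δm/m)² = (-1×0.0580)² = 0.00336
δa/a = √(0.00356) = 0.0597
a = 9.320 m/s^2, so δa = 0.0597 × 9.320 = 0.556 m/s^2.

0.556 m/s^2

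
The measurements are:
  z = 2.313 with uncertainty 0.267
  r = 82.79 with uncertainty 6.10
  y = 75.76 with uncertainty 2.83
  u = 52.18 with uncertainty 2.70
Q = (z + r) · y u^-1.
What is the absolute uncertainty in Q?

11.9

Let w = z + r = 85.10. δw = √(δz² + δr²) = √(0.0713 + 37.2) = 6.11, so δw/w = 0.0717.
Q is then a monomial in w, y, u:
δQ/Q = √((δw/w)² + (1·δy/y)² + (-1·δu/u)²) = √(0.00515 + 0.00140 + 0.00268) = 0.0960
Q = 123.6, so δQ = 0.0960 × 123.6 = 11.9.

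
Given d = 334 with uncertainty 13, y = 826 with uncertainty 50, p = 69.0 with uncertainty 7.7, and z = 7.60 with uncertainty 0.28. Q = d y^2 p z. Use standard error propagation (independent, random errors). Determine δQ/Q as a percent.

17.3%

Q is a product of powers, so relative uncertainties combine in quadrature:
  (1·δd/d)² = (1×0.0389)² = 0.00151;  (2·δy/y)² = (2×0.0605)² = 0.0147;  (1·δp/p)² = (1×0.112)² = 0.0125;  (1·δz/z)² = (1×0.0368)² = 0.00136
δQ/Q = √(0.0300) = 0.173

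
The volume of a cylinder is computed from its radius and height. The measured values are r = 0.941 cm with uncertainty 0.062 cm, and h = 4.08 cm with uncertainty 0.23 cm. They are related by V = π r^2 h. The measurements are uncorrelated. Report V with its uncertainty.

Since V is a product/quotient, work with relative uncertainties:
  (2·δr/r)² = (2×0.0659)² = 0.0174;  (1·δh/h)² = (1×0.0564)² = 0.00318
δV/V = √(0.0205) = 0.143
V = 11.3 cm^3, so δV = 0.143 × 11.3 = 1.63 cm^3.

11.3 ± 1.63 cm^3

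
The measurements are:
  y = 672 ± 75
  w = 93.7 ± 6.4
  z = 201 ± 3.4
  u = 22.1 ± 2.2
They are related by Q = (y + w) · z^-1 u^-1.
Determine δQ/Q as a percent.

Let h = y + w = 766. δh = √(δy² + δw²) = √(5620 + 41.0) = 75.3, so δh/h = 0.0983.
Q is then a monomial in h, z, u:
δQ/Q = √((δh/h)² + (-1·δz/z)² + (-1·δu/u)²) = √(0.00966 + 0.000286 + 0.00991) = 0.141

14.1%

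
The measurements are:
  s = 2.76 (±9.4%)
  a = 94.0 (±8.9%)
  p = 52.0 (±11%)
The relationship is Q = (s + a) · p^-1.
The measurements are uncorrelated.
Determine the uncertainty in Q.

Let u = s + a = 96.8. δu = √(δs² + δa²) = √(0.0673 + 70.0) = 8.37, so δu/u = 0.0865.
Q is then a monomial in u, p:
δQ/Q = √((δu/u)² + (-1·δp/p)²) = √(0.00748 + 0.0121) = 0.140
Q = 1.86, so δQ = 0.140 × 1.86 = 0.260.

0.260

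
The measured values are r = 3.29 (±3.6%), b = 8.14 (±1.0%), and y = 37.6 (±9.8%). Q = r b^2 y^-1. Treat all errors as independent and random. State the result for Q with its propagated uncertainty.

5.80 ± 0.616

Q is a product of powers, so relative uncertainties combine in quadrature:
  (1·δr/r)² = (1×0.0360)² = 0.00130;  (2·δb/b)² = (2×0.0100)² = 0.000400;  (-1·δy/y)² = (-1×0.0980)² = 0.00960
δQ/Q = √(0.0113) = 0.106
Q = 5.80, so δQ = 0.106 × 5.80 = 0.616.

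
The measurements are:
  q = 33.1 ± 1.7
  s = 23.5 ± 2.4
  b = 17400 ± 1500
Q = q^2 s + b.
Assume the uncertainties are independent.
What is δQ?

Let p = q^2·s = 25700. δp/p = √((2·δq/q)² + (1·δs/s)²) = √(0.0106 + 0.0104) = 0.145, so δp = 3730.
Q = p + b: δQ = √(δp² + δb²) = √(1.39e+07 + 2.25e+06) = 4020

4020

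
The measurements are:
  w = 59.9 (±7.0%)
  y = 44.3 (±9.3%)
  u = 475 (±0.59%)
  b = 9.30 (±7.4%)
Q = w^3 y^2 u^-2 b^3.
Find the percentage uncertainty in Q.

Since Q is a product/quotient, work with relative uncertainties:
  (3·δw/w)² = (3×0.0700)² = 0.0441;  (2·δy/y)² = (2×0.0930)² = 0.0346;  (-2·δu/u)² = (-2×0.00590)² = 0.000139;  (3·δb/b)² = (3×0.0740)² = 0.0493
δQ/Q = √(0.128) = 0.358

35.8%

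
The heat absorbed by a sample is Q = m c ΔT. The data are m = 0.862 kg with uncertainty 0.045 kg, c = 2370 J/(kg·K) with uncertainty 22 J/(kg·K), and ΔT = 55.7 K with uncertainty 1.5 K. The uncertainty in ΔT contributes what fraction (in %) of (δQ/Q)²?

20.5%

(δQ/Q)² = (1·δm/m)² + (1·δc/c)² + (1·δΔT/ΔT)²
  m term: (1×0.0522)² = 0.00273
  c term: (1×0.00928)² = 8.62e-05
  ΔT term: (1×0.0269)² = 0.000725
Total = 0.00354. Share from ΔT = 0.000725/0.00354 = 0.205.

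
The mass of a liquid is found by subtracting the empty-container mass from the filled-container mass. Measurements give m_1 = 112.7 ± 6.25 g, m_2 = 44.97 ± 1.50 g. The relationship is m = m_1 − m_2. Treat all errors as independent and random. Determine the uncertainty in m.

m is a linear combination, so absolute uncertainties add in quadrature:
  (δm_1)² = 39.1;  (δm_2)² = 2.25
δm = √(41.3) = 6.43 g

6.43 g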